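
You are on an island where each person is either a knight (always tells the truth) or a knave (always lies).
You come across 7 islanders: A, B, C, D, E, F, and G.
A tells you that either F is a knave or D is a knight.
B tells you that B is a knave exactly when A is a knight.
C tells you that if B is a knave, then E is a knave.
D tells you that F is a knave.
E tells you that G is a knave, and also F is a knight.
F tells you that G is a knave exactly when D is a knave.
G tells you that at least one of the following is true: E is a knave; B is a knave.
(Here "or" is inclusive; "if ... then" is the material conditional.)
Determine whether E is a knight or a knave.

Consistent assignments: {A=knave, B=knight, C=knight, D=knave, E=knight, F=knight, G=knave}
In every consistent assignment, E is a knight.

E is a knight.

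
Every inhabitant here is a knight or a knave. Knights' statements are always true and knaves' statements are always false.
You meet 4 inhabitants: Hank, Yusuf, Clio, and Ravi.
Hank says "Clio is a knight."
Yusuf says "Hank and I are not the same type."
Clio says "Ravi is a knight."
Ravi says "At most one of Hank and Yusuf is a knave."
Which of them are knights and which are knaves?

Knights: none. Knaves: Hank, Yusuf, Clio, and Ravi.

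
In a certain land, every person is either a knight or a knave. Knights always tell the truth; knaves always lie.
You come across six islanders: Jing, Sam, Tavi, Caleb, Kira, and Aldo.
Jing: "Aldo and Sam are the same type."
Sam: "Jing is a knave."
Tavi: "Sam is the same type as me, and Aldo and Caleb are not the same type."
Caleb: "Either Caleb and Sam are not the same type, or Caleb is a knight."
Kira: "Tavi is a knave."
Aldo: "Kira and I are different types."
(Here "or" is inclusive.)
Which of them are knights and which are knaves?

Jing is a knave; "Aldo and Sam are the same type" is false, as required.
Sam is a knight, and the claim "Jing is a knave" is indeed True.
Tavi is a knight, and the claim "Sam is the same type as me, and Aldo and Caleb are not the same type" is indeed True.
Caleb is a knight, and the claim "either Caleb and Sam are not the same type, or Caleb is a knight" is indeed True.
As a knave, Kira's statement "Tavi is a knave" should be false; it is.
Aldo is a knave, and the claim "Kira and I are different types" is indeed false.

Jing is a knave, Sam is a knight, Tavi is a knight, Caleb is a knight, Kira is a knave, and Aldo is a knave.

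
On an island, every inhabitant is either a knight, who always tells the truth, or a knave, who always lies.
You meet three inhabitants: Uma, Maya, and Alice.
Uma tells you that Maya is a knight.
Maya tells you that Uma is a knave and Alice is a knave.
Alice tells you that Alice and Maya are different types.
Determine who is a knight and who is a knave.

Knights: Alice. Knaves: Uma and Maya.

Suppose Uma is a knight. Then Uma's statement "Maya is a knight" would have to be true. Checking the 4 ways to assign the others, none is consistent with every speaker.
(For instance, with Maya=knave, Alice=knight, Uma's claim "Maya is a knight" comes out false where it would need to be true.)
So Uma must be a knave, making "Maya is a knight" false. Taking Uma=knave, Maya=knave, Alice=knight, each remaining statement checks out:
  Maya (knave): "Uma is a knave and Alice is a knave" — false. ✓
  Alice (knight): "Alice and Maya are different types" — true. ✓
This is the unique consistent assignment.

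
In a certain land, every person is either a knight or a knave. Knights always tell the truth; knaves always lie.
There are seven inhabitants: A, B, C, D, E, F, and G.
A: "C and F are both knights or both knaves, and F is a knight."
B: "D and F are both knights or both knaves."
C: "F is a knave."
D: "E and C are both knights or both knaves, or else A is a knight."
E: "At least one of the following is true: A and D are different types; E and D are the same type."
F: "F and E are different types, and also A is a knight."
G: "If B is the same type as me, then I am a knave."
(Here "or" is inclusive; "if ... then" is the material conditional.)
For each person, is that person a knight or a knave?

A is a knave, B is a knave, C is a knight, D is a knight, E is a knight, F is a knave, and G is a knight.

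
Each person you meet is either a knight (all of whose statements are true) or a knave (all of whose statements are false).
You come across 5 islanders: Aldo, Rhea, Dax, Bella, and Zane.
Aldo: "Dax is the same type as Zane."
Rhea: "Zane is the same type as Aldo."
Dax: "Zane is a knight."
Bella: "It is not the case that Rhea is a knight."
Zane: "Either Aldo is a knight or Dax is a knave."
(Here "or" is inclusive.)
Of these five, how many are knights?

4

The unique consistent assignment is Aldo=knight, Rhea=knight, Dax=knight, Bella=knave, Zane=knight.
That has 4 knights.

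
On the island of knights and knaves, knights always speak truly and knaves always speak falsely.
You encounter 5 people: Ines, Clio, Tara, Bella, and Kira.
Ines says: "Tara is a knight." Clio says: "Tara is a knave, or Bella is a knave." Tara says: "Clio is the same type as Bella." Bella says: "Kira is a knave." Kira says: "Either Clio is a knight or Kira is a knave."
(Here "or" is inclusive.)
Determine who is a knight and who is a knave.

Ines is a knave, Clio is a knight, Tara is a knave, Bella is a knave, and Kira is a knight.

Ines is a knave, so "Tara is a knight" must be false — and it is.
Clio is a knight, so "Tara is a knave, or Bella is a knave" must be true — and it is.
Tara (knave): "Clio is the same type as Bella" — false. ✓
Bella is a knave, so "Kira is a knave" must be false — and it is.
Kira is a knight; "either Clio is a knight or Kira is a knave" is true, as required.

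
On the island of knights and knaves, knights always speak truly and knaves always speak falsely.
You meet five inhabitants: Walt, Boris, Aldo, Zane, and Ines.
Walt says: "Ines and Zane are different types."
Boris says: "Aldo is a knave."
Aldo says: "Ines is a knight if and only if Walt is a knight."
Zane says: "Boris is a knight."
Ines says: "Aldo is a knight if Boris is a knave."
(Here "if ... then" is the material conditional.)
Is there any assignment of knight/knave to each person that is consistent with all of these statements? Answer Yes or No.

Yes

One consistent assignment: Walt=knight, Boris=knave, Aldo=knight, Zane=knave, Ines=knight.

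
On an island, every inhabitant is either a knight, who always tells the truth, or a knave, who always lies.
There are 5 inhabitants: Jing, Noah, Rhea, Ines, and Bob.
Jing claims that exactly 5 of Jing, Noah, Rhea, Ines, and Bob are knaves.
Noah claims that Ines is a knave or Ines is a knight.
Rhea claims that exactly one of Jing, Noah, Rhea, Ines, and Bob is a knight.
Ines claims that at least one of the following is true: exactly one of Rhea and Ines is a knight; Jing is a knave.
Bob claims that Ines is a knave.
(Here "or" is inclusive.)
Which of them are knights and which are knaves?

Jing is a knave, Noah is a knight, Rhea is a knave, Ines is a knight, and Bob is a knave.

Jing is a knave; "exactly 5 of Jing, Noah, Rhea, Ines, and Bob are knaves" is false, as required.
As a knight, Noah's statement "Ines is a knave or Ines is a knight" should be True; it is.
Rhea is a knave, so "exactly one of Jing, Noah, Rhea, Ines, and Bob is a knight" must be false — and it is.
Ines is a knight; "at least one of the following is true: exactly one of Rhea and Ines is a knight; Jing is a knave" is True, as required.
Bob is a knave, and the claim "Ines is a knave" is indeed false.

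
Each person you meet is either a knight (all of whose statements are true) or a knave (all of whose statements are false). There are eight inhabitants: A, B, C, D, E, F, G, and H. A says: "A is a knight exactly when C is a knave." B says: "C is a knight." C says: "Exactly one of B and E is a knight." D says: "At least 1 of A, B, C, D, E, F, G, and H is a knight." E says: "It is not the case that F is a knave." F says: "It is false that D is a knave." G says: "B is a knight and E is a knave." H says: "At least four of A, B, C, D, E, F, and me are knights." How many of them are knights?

The unique consistent assignment is A=knave, B=knave, C=knave, D=knave, E=knave, F=knave, G=knave, H=knave.
That has 0 knights.

0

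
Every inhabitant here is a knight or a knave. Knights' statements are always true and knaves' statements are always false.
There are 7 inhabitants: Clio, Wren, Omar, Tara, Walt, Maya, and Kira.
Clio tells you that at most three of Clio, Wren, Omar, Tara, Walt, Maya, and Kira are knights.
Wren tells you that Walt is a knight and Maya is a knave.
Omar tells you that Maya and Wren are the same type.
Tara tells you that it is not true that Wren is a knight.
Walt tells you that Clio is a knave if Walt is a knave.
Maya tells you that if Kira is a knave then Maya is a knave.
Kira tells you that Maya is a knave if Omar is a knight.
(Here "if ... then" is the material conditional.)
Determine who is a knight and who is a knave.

Clio is a knave, Wren is a knave, Omar is a knave, Tara is a knight, Walt is a knight, Maya is a knight, and Kira is a knight.

Clio is a knave; "at most three of Clio, Wren, Omar, Tara, Walt, Maya, and Kira are knights" is false, as required.
Wren (knave): "Walt is a knight and Maya is a knave" — false. ✓
Omar is a knave, and the claim "Maya and Wren are the same type" is indeed false.
Tara is a knight; "it is not true that Wren is a knight" is True, as required.
Walt is a knight; "Clio is a knave if Walt is a knave" is True, as required.
Since Maya is a knight, "if Kira is a knave then Maya is a knave" needs to be True, which holds.
Kira is a knight; "Maya is a knave if Omar is a knight" is True, as required.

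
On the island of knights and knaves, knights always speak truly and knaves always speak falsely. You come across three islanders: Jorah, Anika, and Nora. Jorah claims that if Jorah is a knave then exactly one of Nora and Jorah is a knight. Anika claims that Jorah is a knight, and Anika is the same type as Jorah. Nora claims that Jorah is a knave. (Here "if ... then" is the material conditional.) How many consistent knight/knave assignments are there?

2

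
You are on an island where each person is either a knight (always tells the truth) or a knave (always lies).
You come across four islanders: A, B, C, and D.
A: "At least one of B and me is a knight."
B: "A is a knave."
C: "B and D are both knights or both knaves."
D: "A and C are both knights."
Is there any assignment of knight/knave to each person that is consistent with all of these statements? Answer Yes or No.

No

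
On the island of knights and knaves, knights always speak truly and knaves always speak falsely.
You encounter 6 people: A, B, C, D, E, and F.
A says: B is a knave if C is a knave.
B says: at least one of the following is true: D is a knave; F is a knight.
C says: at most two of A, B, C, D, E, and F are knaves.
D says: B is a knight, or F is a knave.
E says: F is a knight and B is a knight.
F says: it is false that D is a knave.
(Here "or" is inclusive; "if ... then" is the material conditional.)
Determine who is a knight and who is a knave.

A is a knight, B is a knight, C is a knight, D is a knight, E is a knight, and F is a knight.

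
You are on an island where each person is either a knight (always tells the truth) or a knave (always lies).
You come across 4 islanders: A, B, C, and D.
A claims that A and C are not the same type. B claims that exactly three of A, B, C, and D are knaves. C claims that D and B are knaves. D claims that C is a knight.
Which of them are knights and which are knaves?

Suppose A is a knight. Then A's statement "A and C are not the same type" would have to be true. Checking the 8 ways to assign the others, none is consistent with every speaker.
(For instance, with B=knight, C=knave, D=knave, B's claim "exactly three of A, B, C, and D are knaves" comes out false where it would need to be true.)
So A must be a knave, making "A and C are not the same type" false. Taking A=knave, B=knight, C=knave, D=knave, each remaining statement checks out:
  B (knight): "exactly three of A, B, C, and D are knaves" — true. ✓
  C (knave): "D and B are knaves" — false. ✓
  D (knave): "C is a knight" — false. ✓
This is the unique consistent assignment.

Knights: B. Knaves: A, C, and D.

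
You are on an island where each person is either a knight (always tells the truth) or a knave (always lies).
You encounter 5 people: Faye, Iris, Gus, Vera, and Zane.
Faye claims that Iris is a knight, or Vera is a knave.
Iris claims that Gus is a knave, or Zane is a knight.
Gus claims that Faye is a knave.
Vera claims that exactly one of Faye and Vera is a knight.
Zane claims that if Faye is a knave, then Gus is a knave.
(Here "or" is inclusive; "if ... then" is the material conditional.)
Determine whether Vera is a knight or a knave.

Vera is a knight.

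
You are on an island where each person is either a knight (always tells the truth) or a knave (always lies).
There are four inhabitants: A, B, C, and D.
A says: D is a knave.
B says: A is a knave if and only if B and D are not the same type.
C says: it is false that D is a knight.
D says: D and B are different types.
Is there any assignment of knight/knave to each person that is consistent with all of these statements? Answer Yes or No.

Checking all 16 assignments, each has at least one speaker whose statement's truth value contradicts their type.

No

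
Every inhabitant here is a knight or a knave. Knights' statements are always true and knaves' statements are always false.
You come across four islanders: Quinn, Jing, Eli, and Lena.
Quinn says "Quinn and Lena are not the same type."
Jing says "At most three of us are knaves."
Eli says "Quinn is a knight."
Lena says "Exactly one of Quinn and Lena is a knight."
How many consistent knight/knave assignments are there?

2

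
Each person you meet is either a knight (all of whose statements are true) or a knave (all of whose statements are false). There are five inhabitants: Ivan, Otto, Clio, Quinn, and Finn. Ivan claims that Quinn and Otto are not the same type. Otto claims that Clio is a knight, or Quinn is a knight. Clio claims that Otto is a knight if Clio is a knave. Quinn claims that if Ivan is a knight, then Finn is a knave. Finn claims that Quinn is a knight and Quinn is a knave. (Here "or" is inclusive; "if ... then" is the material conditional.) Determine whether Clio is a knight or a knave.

Clio is a knight.

Consistent assignments: {Ivan=knave, Otto=knight, Clio=knight, Quinn=knight, Finn=knave}
In every consistent assignment, Clio is a knight.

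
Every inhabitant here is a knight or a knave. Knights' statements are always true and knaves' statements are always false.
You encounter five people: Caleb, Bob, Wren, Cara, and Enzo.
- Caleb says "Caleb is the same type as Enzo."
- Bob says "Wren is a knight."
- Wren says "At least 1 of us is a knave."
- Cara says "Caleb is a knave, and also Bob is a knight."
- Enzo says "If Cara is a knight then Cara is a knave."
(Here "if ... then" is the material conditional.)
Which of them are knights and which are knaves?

Knights: Caleb, Bob, Wren, and Enzo. Knaves: Cara.

Caleb is a knight; "Caleb is the same type as Enzo" is True, as required.
Bob is a knight; "Wren is a knight" is True, as required.
As a knight, Wren's statement "at least 1 of us is a knave" should be True; it is.
Cara is a knave, and the claim "Caleb is a knave, and also Bob is a knight" is indeed false.
Enzo is a knight; "if Cara is a knight then Cara is a knave" is True, as required.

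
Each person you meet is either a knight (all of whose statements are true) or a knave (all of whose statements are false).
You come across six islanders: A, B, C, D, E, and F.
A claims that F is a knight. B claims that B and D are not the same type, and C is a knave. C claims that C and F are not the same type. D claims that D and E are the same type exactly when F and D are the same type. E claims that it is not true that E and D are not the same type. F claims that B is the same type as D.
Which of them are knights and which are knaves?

Knights: C and D. Knaves: A, B, E, and F.

As a knave, A's statement "F is a knight" should be false; it is.
Since B is a knave, "B and D are not the same type, and C is a knave" needs to be false, which holds.
Since C is a knight, "C and F are not the same type" needs to be true, which holds.
As a knight, D's statement "D and E are the same type exactly when F and D are the same type" should be true; it is.
E is a knave, so "it is not true that E and D are not the same type" must be false — and it is.
F is a knave; "B is the same type as D" is false, as required.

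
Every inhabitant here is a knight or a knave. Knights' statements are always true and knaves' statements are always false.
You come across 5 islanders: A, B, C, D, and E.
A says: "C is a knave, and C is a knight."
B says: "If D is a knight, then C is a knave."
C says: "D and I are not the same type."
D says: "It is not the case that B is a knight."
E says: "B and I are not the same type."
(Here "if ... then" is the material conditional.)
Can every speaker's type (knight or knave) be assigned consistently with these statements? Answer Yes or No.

Checking all 32 assignments, each has at least one speaker whose statement's truth value contradicts their type.

No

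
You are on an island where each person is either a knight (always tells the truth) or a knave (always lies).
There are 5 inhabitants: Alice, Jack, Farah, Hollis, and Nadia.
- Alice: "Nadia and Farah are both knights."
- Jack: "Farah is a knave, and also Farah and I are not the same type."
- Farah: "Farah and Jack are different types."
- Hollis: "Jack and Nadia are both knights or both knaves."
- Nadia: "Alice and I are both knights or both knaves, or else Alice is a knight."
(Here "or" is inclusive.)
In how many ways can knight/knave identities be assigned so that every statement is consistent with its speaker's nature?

1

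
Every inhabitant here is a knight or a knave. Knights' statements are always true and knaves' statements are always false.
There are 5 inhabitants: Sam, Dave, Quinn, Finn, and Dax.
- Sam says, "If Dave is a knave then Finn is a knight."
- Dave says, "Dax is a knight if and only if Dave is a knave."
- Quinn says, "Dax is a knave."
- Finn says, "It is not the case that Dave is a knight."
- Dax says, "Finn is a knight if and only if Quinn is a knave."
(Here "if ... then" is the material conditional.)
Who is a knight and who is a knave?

Sam (knight): "if Dave is a knave then Finn is a knight" — True. ✓
Dave is a knave, so "Dax is a knight if and only if Dave is a knave" must be False — and it is.
Quinn (knight): "Dax is a knave" — True. ✓
Finn is a knight; "it is not the case that Dave is a knight" is True, as required.
Dax (knave): "Finn is a knight if and only if Quinn is a knave" — False. ✓

Sam is a knight, Dave is a knave, Quinn is a knight, Finn is a knight, and Dax is a knave.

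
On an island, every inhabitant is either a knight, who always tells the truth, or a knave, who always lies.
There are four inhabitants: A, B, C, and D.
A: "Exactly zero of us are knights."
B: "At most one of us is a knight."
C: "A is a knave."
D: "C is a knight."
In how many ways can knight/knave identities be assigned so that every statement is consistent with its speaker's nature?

1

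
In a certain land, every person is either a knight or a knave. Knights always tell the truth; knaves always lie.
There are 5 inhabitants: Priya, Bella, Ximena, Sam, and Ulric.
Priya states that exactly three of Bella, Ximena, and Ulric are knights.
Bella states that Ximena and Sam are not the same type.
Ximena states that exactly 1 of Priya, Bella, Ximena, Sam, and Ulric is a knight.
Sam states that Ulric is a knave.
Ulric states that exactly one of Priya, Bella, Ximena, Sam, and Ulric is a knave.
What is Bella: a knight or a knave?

Bella is a knight.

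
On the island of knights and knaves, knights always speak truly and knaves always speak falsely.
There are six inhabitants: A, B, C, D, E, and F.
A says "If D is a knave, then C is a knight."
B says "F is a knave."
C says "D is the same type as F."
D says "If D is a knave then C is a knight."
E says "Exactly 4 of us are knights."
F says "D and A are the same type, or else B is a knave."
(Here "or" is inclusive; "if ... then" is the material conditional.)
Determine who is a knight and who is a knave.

A is a knave, B is a knave, C is a knave, D is a knave, E is a knave, and F is a knight.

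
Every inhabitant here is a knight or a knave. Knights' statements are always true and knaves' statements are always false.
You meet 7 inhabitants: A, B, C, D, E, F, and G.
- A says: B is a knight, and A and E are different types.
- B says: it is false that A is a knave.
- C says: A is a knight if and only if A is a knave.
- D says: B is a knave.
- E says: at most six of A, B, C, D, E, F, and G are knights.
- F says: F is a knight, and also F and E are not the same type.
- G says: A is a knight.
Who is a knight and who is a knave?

Knights: D and E. Knaves: A, B, C, F, and G.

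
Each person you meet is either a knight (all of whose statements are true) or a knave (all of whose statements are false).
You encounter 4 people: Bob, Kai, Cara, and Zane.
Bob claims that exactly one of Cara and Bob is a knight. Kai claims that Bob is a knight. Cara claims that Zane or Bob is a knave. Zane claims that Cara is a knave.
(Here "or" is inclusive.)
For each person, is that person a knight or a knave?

Since Bob is a knight, "exactly one of Cara and Bob is a knight" needs to be True, which holds.
Kai is a knight, and the claim "Bob is a knight" is indeed True.
As a knave, Cara's statement "Zane or Bob is a knave" should be False; it is.
As a knight, Zane's statement "Cara is a knave" should be True; it is.

Bob is a knight, Kai is a knight, Cara is a knave, and Zane is a knight.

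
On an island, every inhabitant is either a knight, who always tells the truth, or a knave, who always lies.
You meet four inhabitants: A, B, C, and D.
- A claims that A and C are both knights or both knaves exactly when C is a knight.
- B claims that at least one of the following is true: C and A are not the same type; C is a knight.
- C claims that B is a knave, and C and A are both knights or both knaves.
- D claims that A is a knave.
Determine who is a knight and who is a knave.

A is a knight, B is a knight, C is a knave, and D is a knave.

A is a knight; "A and C are both knights or both knaves exactly when C is a knight" is True, as required.
As a knight, B's statement "at least one of the following is true: C and A are not the same type; C is a knight" should be True; it is.
As a knave, C's statement "B is a knave, and C and A are both knights or both knaves" should be false; it is.
Since D is a knave, "A is a knave" needs to be false, which holds.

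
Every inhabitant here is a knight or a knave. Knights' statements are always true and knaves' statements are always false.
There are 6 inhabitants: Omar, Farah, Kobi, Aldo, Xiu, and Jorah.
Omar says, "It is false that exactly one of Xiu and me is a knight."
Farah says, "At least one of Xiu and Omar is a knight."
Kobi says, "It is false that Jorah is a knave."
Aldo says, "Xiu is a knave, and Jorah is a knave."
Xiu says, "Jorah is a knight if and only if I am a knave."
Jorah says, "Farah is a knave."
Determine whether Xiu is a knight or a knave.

Consistent assignments: {Omar=knight, Farah=knight, Kobi=knave, Aldo=knave, Xiu=knight, Jorah=knave}; {Omar=knave, Farah=knight, Kobi=knave, Aldo=knave, Xiu=knight, Jorah=knave}
In every consistent assignment, Xiu is a knight.

Xiu is a knight.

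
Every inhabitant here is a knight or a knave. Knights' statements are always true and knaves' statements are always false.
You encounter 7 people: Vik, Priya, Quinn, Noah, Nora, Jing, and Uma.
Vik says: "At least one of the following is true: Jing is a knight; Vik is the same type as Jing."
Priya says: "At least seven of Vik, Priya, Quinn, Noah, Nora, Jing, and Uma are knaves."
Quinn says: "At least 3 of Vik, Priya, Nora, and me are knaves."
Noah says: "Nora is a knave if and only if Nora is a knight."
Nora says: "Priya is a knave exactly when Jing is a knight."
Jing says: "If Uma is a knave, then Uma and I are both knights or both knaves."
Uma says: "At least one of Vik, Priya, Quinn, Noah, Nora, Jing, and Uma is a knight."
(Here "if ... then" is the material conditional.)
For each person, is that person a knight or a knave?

Since Vik is a knight, "at least one of the following is true: Jing is a knight; Vik is the same type as Jing" needs to be True, which holds.
Priya is a knave, so "at least seven of Vik, Priya, Quinn, Noah, Nora, Jing, and Uma are knaves" must be false — and it is.
Quinn is a knave, and the claim "at least 3 of Vik, Priya, Nora, and me are knaves" is indeed false.
Noah is a knave; "Nora is a knave if and only if Nora is a knight" is false, as required.
Nora (knight): "Priya is a knave exactly when Jing is a knight" — True. ✓
Jing is a knight, and the claim "if Uma is a knave, then Uma and I are both knights or both knaves" is indeed True.
As a knight, Uma's statement "at least one of Vik, Priya, Quinn, Noah, Nora, Jing, and Uma is a knight" should be True; it is.

Knights: Vik, Nora, Jing, and Uma. Knaves: Priya, Quinn, and Noah.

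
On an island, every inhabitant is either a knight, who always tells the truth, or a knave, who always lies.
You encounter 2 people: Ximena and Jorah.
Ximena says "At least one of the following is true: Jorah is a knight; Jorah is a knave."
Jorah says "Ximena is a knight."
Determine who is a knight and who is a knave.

Ximena (knight): "at least one of the following is true: Jorah is a knight; Jorah is a knave" — True. ✓
Jorah is a knight, so "Ximena is a knight" must be True — and it is.

Ximena is a knight and Jorah is a knight.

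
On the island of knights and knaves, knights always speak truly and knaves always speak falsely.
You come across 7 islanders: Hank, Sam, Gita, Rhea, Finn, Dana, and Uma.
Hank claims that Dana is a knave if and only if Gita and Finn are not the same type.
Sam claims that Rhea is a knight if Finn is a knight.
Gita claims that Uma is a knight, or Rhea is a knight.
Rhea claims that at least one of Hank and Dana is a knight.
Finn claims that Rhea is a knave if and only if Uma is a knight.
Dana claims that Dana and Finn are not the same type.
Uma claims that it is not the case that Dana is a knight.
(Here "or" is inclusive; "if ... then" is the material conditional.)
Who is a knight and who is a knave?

Hank (knight): "Dana is a knave if and only if Gita and Finn are not the same type" — true. ✓
Sam is a knight; "Rhea is a knight if Finn is a knight" is true, as required.
Gita (knight): "Uma is a knight, or Rhea is a knight" — true. ✓
Rhea (knight): "at least one of Hank and Dana is a knight" — true. ✓
Finn (knave): "Rhea is a knave if and only if Uma is a knight" — false. ✓
Since Dana is a knave, "Dana and Finn are not the same type" needs to be false, which holds.
Uma (knight): "it is not the case that Dana is a knight" — true. ✓

Hank is a knight, Sam is a knight, Gita is a knight, Rhea is a knight, Finn is a knave, Dana is a knave, and Uma is a knight.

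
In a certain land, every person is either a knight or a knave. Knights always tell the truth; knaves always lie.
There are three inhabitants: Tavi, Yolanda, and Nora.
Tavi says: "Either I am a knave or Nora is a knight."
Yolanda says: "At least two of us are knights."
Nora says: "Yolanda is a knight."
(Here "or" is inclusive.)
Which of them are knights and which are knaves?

Since Tavi is a knight, "either I am a knave or Nora is a knight" needs to be true, which holds.
Yolanda (knight): "at least two of us are knights" — true. ✓
Nora is a knight; "Yolanda is a knight" is true, as required.

Tavi is a knight, Yolanda is a knight, and Nora is a knight.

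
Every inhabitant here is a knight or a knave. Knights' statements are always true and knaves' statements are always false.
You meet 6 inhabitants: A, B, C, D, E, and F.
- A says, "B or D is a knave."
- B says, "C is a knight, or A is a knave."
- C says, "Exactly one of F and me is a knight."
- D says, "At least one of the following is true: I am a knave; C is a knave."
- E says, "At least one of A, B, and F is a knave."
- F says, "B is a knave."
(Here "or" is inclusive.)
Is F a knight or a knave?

F is a knave.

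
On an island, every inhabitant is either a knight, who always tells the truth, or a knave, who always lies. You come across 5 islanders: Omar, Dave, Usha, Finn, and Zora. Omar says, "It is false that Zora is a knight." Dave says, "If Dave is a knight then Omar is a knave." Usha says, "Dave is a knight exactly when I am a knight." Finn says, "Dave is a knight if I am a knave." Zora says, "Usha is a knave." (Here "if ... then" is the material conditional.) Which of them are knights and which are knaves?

Omar is a knave, Dave is a knight, Usha is a knave, Finn is a knight, and Zora is a knight.

Omar is a knave, and the claim "it is false that Zora is a knight" is indeed False.
Since Dave is a knight, "if Dave is a knight then Omar is a knave" needs to be true, which holds.
Usha is a knave, so "Dave is a knight exactly when I am a knight" must be False — and it is.
Finn is a knight, and the claim "Dave is a knight if I am a knave" is indeed true.
As a knight, Zora's statement "Usha is a knave" should be true; it is.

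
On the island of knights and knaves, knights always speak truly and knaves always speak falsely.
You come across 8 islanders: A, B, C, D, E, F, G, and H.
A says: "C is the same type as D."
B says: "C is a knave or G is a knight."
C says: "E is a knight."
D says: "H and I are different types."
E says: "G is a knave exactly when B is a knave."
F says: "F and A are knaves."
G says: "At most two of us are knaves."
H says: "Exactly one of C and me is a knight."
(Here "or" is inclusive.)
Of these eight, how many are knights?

2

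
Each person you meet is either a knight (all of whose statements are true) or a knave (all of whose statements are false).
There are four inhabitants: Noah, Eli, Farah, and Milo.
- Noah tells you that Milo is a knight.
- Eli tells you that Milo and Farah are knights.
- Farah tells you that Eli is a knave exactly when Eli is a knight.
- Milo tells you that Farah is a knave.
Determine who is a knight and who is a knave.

Noah is a knight, Eli is a knave, Farah is a knave, and Milo is a knight.

Noah (knight): "Milo is a knight" — true. ✓
Eli is a knave, and the claim "Milo and Farah are knights" is indeed false.
As a knave, Farah's statement "Eli is a knave exactly when Eli is a knight" should be false; it is.
Milo is a knight; "Farah is a knave" is true, as required.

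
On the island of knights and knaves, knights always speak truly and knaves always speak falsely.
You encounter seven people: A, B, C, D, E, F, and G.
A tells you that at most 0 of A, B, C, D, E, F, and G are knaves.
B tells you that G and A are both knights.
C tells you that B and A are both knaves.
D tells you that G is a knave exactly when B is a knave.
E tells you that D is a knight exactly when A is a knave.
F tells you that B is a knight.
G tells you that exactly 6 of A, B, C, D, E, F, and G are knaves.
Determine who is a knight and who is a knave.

A is a knave, B is a knave, C is a knight, D is a knight, E is a knight, F is a knave, and G is a knave.

A is a knave, and the claim "at most 0 of A, B, C, D, E, F, and G are knaves" is indeed False.
Since B is a knave, "G and A are both knights" needs to be False, which holds.
C (knight): "B and A are both knaves" — True. ✓
D is a knight, and the claim "G is a knave exactly when B is a knave" is indeed True.
As a knight, E's statement "D is a knight exactly when A is a knave" should be True; it is.
F is a knave; "B is a knight" is False, as required.
Since G is a knave, "exactly 6 of A, B, C, D, E, F, and G are knaves" needs to be False, which holds.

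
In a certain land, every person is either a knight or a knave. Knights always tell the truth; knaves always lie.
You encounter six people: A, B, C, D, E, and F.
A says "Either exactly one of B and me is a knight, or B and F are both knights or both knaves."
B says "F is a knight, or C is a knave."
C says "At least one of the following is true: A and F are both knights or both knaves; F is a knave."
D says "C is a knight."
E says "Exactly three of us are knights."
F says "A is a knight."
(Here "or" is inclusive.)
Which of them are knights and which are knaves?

A is a knight, and the claim "either exactly one of B and me is a knight, or B and F are both knights or both knaves" is indeed True.
B is a knight, so "F is a knight, or C is a knave" must be True — and it is.
Since C is a knight, "at least one of the following is true: A and F are both knights or both knaves; F is a knave" needs to be True, which holds.
D is a knight, and the claim "C is a knight" is indeed True.
Since E is a knave, "exactly three of us are knights" needs to be False, which holds.
F is a knight, so "A is a knight" must be True — and it is.

A is a knight, B is a knight, C is a knight, D is a knight, E is a knave, and F is a knight.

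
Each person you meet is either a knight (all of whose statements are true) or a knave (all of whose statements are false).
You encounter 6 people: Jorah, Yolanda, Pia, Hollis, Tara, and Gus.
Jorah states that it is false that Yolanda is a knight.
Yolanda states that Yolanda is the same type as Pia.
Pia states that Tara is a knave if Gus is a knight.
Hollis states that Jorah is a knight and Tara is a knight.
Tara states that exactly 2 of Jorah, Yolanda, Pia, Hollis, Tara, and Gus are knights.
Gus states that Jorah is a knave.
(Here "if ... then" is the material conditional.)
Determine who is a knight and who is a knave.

Jorah is a knave, so "it is false that Yolanda is a knight" must be false — and it is.
Yolanda is a knight, so "Yolanda is the same type as Pia" must be true — and it is.
Pia is a knight, and the claim "Tara is a knave if Gus is a knight" is indeed true.
Hollis is a knave; "Jorah is a knight and Tara is a knight" is false, as required.
Tara is a knave, so "exactly 2 of Jorah, Yolanda, Pia, Hollis, Tara, and Gus are knights" must be false — and it is.
Since Gus is a knight, "Jorah is a knave" needs to be true, which holds.

Knights: Yolanda, Pia, and Gus. Knaves: Jorah, Hollis, and Tara.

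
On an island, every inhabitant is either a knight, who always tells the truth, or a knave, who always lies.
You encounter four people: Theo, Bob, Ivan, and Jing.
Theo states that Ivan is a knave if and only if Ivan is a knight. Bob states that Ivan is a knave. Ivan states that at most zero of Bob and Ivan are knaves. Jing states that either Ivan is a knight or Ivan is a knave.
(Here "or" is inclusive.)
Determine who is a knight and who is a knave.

Knights: Bob and Jing. Knaves: Theo and Ivan.

As a knave, Theo's statement "Ivan is a knave if and only if Ivan is a knight" should be false; it is.
Bob is a knight, and the claim "Ivan is a knave" is indeed True.
Ivan (knave): "at most zero of Bob and Ivan are knaves" — false. ✓
As a knight, Jing's statement "either Ivan is a knight or Ivan is a knave" should be True; it is.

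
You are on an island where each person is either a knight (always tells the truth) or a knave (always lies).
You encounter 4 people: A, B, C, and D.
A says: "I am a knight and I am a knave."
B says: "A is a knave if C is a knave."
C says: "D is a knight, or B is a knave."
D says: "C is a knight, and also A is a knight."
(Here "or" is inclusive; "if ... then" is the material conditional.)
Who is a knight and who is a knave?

Knights: B. Knaves: A, C, and D.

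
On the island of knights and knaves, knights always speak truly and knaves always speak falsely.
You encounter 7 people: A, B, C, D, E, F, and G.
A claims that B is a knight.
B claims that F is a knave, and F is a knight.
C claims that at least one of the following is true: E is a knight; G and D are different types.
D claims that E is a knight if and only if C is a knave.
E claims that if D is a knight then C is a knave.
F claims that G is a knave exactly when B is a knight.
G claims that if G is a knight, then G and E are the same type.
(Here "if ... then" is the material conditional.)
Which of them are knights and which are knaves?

A is a knave, B is a knave, C is a knight, D is a knave, E is a knight, F is a knight, and G is a knight.

As a knave, A's statement "B is a knight" should be False; it is.
Since B is a knave, "F is a knave, and F is a knight" needs to be False, which holds.
C is a knight, so "at least one of the following is true: E is a knight; G and D are different types" must be True — and it is.
D is a knave; "E is a knight if and only if C is a knave" is False, as required.
E (knight): "if D is a knight then C is a knave" — True. ✓
F (knight): "G is a knave exactly when B is a knight" — True. ✓
G is a knight; "if G is a knight, then G and E are the same type" is True, as required.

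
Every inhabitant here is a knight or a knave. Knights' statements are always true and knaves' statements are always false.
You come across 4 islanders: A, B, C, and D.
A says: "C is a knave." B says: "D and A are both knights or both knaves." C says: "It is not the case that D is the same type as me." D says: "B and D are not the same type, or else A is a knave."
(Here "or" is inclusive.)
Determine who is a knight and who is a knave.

A is a knight, B is a knave, C is a knave, and D is a knave.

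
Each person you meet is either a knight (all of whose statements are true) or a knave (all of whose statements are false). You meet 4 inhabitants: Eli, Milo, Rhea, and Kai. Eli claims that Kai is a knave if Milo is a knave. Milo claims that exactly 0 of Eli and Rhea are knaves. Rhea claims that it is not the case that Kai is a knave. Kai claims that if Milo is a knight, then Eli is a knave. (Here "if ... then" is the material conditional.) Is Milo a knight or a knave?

Milo is a knave.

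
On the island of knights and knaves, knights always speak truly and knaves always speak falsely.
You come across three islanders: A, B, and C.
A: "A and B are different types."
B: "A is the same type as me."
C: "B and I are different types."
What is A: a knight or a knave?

A is a knight.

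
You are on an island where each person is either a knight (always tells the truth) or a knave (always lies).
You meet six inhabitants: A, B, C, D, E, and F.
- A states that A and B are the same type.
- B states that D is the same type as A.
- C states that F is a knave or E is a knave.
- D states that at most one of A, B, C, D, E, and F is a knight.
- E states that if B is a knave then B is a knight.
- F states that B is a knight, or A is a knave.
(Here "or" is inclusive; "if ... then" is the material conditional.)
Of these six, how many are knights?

3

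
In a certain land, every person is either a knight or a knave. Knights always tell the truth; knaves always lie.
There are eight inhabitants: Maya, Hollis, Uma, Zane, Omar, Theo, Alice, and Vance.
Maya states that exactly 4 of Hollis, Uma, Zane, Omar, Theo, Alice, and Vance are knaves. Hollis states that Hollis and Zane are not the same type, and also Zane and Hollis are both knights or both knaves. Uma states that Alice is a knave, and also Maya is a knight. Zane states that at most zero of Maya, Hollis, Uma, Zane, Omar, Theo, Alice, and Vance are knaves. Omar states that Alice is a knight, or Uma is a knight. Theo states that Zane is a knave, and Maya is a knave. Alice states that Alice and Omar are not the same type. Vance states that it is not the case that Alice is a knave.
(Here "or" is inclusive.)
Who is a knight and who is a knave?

Knights: Theo. Knaves: Maya, Hollis, Uma, Zane, Omar, Alice, and Vance.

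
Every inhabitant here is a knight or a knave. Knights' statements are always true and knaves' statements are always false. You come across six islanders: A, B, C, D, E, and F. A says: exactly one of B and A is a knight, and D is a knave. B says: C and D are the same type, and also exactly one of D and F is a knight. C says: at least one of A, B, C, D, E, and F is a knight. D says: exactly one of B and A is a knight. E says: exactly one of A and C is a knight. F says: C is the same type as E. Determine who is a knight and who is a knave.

A is a knave, B is a knave, C is a knight, D is a knave, E is a knight, and F is a knight.

A is a knave, and the claim "exactly one of B and A is a knight, and D is a knave" is indeed false.
As a knave, B's statement "C and D are the same type, and also exactly one of D and F is a knight" should be false; it is.
As a knight, C's statement "at least one of A, B, C, D, E, and F is a knight" should be True; it is.
D is a knave, so "exactly one of B and A is a knight" must be false — and it is.
As a knight, E's statement "exactly one of A and C is a knight" should be True; it is.
F is a knight; "C is the same type as E" is True, as required.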